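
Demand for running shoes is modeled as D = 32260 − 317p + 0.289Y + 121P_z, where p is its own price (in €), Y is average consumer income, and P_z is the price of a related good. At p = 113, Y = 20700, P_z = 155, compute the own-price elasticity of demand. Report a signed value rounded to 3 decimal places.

-1.692

At the given values, D = 32260 − 317(113) + 0.289(20700) + 121(155) = 21176.3.
∂D/∂p = −317.
E = (-317) × (113/21176.3) = -1.69156…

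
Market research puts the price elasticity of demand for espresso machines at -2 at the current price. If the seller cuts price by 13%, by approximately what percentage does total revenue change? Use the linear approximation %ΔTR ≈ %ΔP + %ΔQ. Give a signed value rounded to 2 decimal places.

+13.00%

%ΔQ ≈ Ed × %ΔP = (-2) × (-13%) = +26.0000%
%ΔTR ≈ %ΔP + %ΔQ = (-13%) + (+26.0000%) = +13.0000%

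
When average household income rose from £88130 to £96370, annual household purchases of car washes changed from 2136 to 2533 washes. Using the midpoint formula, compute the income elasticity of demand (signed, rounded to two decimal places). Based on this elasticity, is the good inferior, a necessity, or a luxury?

1.90; luxury

%ΔQ = (2533 − 2136)/[( 2136 + 2533)/2] = 397/2334.5 = 0.170057…
%ΔIncome = (96370 − 88130)/[( 88130 + 96370)/2] = 8240/92250 = 0.089322…
E_income = (397/2334.5) / (8240/92250) = 1.9038…
E_income > 1 ⇒ normal good, luxury.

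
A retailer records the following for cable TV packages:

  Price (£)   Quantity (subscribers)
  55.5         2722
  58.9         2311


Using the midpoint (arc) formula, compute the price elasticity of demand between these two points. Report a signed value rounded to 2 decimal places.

-2.75

%ΔQ = (2311 − 2722) / [(2722 + 2311)/2] = -411/2516.5 = -0.163322…
%ΔP = (58.9 − 55.5) / [(55.5 + 58.9)/2] = 3.4/57.2 = 0.059440…
Arc Ed = %ΔQ / %ΔP = (-411/2516.5) / (3.4/57.2) = -2.7476…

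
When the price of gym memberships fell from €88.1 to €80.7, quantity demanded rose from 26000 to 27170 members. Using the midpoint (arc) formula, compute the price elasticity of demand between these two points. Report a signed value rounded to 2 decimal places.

%ΔQ = (27170 − 26000) / [(26000 + 27170)/2] = 1170/26585 = 0.044009…
%ΔP = (80.7 − 88.1) / [(88.1 + 80.7)/2] = -7.4/84.4 = -0.087677…
Arc Ed = %ΔQ / %ΔP = (1170/26585) / (-7.4/84.4) = -0.5019…

-0.50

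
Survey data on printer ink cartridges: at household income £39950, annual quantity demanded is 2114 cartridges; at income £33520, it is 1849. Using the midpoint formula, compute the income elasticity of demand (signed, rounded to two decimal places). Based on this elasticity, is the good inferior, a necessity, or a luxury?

0.76; necessity

%ΔQ = (1849 − 2114)/[( 2114 + 1849)/2] = -265/1981.5 = -0.133737…
%ΔIncome = (33520 − 39950)/[( 39950 + 33520)/2] = -6430/36735 = -0.175037…
E_income = (-265/1981.5) / (-6430/36735) = 0.7640…
0 < E_income < 1 ⇒ normal good, necessity.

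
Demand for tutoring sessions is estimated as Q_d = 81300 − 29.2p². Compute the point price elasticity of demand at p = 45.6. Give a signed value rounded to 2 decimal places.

dQ_d/dp = −2·29.2·p = -2663.04. At p = 45.6, Q_d = 20582.688.
Ed = (dQ_d/dp)·(p/Q_d) = (-2663.04) × (45.6/20582.688) = -5.8998…

-5.90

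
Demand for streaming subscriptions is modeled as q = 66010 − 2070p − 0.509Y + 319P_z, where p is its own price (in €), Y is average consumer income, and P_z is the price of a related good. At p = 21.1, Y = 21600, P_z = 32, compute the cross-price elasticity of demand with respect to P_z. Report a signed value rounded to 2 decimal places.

0.47

At the given values, q = 66010 − 2070(21.1) − 0.509(21600) + 319(32) = 21546.6.
∂q/∂P_z = 319.
E = (319) × (32/21546.6) = 0.4737…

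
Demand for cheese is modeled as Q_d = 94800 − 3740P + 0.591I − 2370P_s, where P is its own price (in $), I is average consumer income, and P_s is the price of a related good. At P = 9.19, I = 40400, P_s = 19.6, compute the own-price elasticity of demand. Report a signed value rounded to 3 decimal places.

-0.908

At the given values, Q_d = 94800 − 3740(9.19) + 0.591(40400) − 2370(19.6) = 37853.8.
∂Q_d/∂P = −3740.
E = (-3740) × (9.19/37853.8) = -0.90798…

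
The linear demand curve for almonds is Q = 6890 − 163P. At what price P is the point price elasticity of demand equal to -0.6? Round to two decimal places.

Ed = −163P/(6890 − 163P). Set this equal to -0.6:
163P = 0.6·(6890 − 163P) ⇒ 163P(1 + 0.6) = 0.6·6890
P = 0.6·6890 / (163·1.6) = 15.8512…

15.85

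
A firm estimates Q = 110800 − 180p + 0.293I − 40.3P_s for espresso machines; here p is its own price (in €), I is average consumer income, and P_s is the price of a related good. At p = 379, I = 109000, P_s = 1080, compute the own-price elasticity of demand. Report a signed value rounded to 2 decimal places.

At the given values, Q = 110800 − 180(379) + 0.293(109000) − 40.3(1080) = 30993.
∂Q/∂p = −180.
E = (-180) × (379/30993) = -2.2011…

-2.20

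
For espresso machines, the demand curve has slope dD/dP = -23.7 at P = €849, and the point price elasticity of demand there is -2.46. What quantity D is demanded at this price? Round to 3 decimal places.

Ed = (dD/dP)·(P/D) ⇒ D = (dD/dP)·P/Ed = (-23.7)·849/(-2.46) = 8179.39024…

8179.390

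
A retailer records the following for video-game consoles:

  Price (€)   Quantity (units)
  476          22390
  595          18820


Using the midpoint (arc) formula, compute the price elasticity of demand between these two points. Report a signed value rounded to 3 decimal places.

-0.780

%ΔQ = (18820 − 22390) / [(22390 + 18820)/2] = -3570/20605 = -0.173258…
%ΔP = (595 − 476) / [(476 + 595)/2] = 119/535.5 = 0.222222…
Arc Ed = %ΔQ / %ΔP = (-3570/20605) / (119/535.5) = -0.77966…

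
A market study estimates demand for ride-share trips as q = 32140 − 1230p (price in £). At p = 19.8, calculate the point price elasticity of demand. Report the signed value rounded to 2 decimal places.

-3.13

dq/dp = −1230. At p = 19.8, q = 32140 − 1230(19.8) = 7786.
Ed = (dq/dp)·(p/q) = −1230 × (19.8/7786) = -3.1279…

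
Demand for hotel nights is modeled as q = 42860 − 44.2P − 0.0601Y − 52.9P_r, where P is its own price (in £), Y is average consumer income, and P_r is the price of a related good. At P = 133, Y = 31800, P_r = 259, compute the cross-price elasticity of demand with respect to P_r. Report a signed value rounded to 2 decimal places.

-0.64

At the given values, q = 42860 − 44.2(133) − 0.0601(31800) − 52.9(259) = 21369.12.
∂q/∂P_r = -52.9.
E = (-52.9) × (259/21369.12) = -0.6411…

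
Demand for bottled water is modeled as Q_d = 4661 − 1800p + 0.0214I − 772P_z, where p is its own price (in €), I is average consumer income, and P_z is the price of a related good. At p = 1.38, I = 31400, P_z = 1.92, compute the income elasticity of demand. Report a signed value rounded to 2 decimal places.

0.49

At the given values, Q_d = 4661 − 1800(1.38) + 0.0214(31400) − 772(1.92) = 1366.72.
∂Q_d/∂I = 0.0214.
E = (0.0214) × (31400/1366.72) = 0.4916…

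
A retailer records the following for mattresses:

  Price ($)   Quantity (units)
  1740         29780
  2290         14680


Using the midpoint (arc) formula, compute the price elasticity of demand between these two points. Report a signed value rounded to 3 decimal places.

-2.489

%ΔQ = (14680 − 29780) / [(29780 + 14680)/2] = -15100/22230 = -0.679262…
%ΔP = (2290 − 1740) / [(1740 + 2290)/2] = 550/2015 = 0.272952…
Arc Ed = %ΔQ / %ΔP = (-15100/22230) / (550/2015) = -2.48856…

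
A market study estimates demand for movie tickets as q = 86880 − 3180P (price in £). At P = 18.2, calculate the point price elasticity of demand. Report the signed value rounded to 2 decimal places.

-2.00

dq/dP = −3180. At P = 18.2, q = 86880 − 3180(18.2) = 29004.
Ed = (dq/dP)·(P/q) = −3180 × (18.2/29004) = -1.9954…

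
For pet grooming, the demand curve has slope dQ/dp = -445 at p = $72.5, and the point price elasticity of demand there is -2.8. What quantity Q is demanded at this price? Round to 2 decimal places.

Ed = (dQ/dp)·(p/Q) ⇒ Q = (dQ/dp)·p/Ed = (-445)·72.5/(-2.8) = 11522.3214…

11522.32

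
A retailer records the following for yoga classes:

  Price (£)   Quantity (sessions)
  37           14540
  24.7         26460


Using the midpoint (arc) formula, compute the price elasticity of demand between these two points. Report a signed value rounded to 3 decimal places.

-1.458

%ΔQ = (26460 − 14540) / [(14540 + 26460)/2] = 11920/20500 = 0.581463…
%ΔP = (24.7 − 37) / [(37 + 24.7)/2] = -12.3/30.85 = -0.398703…
Arc Ed = %ΔQ / %ΔP = (11920/20500) / (-12.3/30.85) = -1.45838…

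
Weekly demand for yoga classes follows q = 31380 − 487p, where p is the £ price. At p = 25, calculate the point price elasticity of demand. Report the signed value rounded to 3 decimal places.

dq/dp = −487. At p = 25, q = 31380 − 487(25) = 19205.
Ed = (dq/dp)·(p/q) = −487 × (25/19205) = -0.63394…

-0.634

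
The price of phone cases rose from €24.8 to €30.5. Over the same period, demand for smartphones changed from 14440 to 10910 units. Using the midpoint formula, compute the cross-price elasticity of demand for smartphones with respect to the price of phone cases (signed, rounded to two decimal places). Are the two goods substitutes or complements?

-1.35; complements

%ΔQ_{smartphones} = (10910 − 14440)/avg = -3530/12675 = -0.278500…
%ΔP_{phone cases} = (30.5 − 24.8)/avg = 5.7/27.65 = 0.206148…
E_cross = (-3530/12675) / (5.7/27.65) = -1.3509…
E_cross < 0 ⇒ the goods are complements.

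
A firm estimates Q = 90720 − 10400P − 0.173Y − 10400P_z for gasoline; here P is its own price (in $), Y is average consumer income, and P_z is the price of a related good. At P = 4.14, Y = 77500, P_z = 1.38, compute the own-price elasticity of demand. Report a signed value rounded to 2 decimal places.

At the given values, Q = 90720 − 10400(4.14) − 0.173(77500) − 10400(1.38) = 19904.5.
∂Q/∂P = −10400.
E = (-10400) × (4.14/19904.5) = -2.1631…

-2.16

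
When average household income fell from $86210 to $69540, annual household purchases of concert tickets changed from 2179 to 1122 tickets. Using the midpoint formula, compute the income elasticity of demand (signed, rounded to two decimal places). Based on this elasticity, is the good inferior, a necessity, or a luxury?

%ΔQ = (1122 − 2179)/[( 2179 + 1122)/2] = -1057/1650.5 = -0.640411…
%ΔIncome = (69540 − 86210)/[( 86210 + 69540)/2] = -16670/77875 = -0.214060…
E_income = (-1057/1650.5) / (-16670/77875) = 2.9917…
E_income > 1 ⇒ normal good, luxury.

2.99; luxury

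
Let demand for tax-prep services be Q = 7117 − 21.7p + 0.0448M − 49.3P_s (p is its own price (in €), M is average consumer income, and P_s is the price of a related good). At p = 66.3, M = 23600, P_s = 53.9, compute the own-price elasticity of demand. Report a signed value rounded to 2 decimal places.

At the given values, Q = 7117 − 21.7(66.3) + 0.0448(23600) − 49.3(53.9) = 4078.3.
∂Q/∂p = −21.7.
E = (-21.7) × (66.3/4078.3) = -0.3527…

-0.35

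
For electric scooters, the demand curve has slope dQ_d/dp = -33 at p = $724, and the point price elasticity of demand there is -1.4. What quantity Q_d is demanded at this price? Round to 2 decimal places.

Ed = (dQ_d/dp)·(p/Q_d) ⇒ Q_d = (dQ_d/dp)·p/Ed = (-33)·724/(-1.4) = 17065.7142…

17065.71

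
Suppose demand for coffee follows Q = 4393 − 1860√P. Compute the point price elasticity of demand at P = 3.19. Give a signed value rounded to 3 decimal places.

-1.551

dQ/dP = −1860/(2√P) = -520.7. At P = 3.19, Q = 1070.93.
Ed = (dQ/dP)·(P/Q) = (-520.7) × (3.19/1070.93) = -1.55101…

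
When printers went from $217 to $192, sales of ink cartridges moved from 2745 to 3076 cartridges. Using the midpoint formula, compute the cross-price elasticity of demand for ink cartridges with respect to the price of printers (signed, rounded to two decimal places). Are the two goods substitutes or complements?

-0.93; complements

%ΔQ_{ink cartridges} = (3076 − 2745)/avg = 331/2910.5 = 0.113726…
%ΔP_{printers} = (192 − 217)/avg = -25/204.5 = -0.122249…
E_cross = (331/2910.5) / (-25/204.5) = -0.9302…
E_cross < 0 ⇒ the goods are complements.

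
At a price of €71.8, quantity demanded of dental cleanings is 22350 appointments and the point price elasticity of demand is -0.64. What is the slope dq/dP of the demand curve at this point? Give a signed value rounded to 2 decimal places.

Ed = (dq/dP)·(P/q) ⇒ dq/dP = Ed·q/P = (-0.64)·22350/71.8 = -199.2200…

-199.22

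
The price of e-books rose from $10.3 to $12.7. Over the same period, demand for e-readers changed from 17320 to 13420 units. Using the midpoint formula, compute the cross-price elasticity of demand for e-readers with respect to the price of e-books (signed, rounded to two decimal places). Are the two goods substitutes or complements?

-1.22; complements

%ΔQ_{e-readers} = (13420 − 17320)/avg = -3900/15370 = -0.253741…
%ΔP_{e-books} = (12.7 − 10.3)/avg = 2.4/11.5 = 0.208695…
E_cross = (-3900/15370) / (2.4/11.5) = -1.2158…
E_cross < 0 ⇒ the goods are complements.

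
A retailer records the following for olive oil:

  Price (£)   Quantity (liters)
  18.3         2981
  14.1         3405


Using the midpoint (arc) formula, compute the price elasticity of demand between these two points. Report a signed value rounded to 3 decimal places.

-0.512

%ΔQ = (3405 − 2981) / [(2981 + 3405)/2] = 424/3193 = 0.132790…
%ΔP = (14.1 − 18.3) / [(18.3 + 14.1)/2] = -4.2/16.2 = -0.259259…
Arc Ed = %ΔQ / %ΔP = (424/3193) / (-4.2/16.2) = -0.51219…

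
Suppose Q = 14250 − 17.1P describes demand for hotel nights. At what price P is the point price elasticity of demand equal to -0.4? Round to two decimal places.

238.10

Ed = −17.1P/(14250 − 17.1P). Set this equal to -0.4:
17.1P = 0.4·(14250 − 17.1P) ⇒ 17.1P(1 + 0.4) = 0.4·14250
P = 0.4·14250 / (17.1·1.4) = 238.0952…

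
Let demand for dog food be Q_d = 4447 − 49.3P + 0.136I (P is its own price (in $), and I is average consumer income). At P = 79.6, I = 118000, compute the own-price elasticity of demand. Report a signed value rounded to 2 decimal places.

At the given values, Q_d = 4447 − 49.3(79.6) + 0.136(118000) = 16570.72.
∂Q_d/∂P = −49.3.
E = (-49.3) × (79.6/16570.72) = -0.2368…

-0.24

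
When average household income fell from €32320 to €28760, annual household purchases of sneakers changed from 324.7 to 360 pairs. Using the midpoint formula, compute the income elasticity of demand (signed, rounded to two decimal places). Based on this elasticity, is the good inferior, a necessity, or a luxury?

-0.88; inferior

%ΔQ = (360 − 324.7)/[( 324.7 + 360)/2] = 35.3/342.35 = 0.103110…
%ΔIncome = (28760 − 32320)/[( 32320 + 28760)/2] = -3560/30540 = -0.116568…
E_income = (35.3/342.35) / (-3560/30540) = -0.8845…
E_income < 0 ⇒ inferior good.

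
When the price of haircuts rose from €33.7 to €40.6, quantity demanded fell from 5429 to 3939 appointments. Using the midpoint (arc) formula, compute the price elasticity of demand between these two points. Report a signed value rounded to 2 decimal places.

-1.71

%ΔQ = (3939 − 5429) / [(5429 + 3939)/2] = -1490/4684 = -0.318104…
%ΔP = (40.6 − 33.7) / [(33.7 + 40.6)/2] = 6.9/37.15 = 0.185733…
Arc Ed = %ΔQ / %ΔP = (-1490/4684) / (6.9/37.15) = -1.7126…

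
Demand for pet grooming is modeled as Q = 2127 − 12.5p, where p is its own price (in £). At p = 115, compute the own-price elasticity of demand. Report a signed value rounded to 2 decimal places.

-2.08

At the given values, Q = 2127 − 12.5(115) = 689.5.
∂Q/∂p = −12.5.
E = (-12.5) × (115/689.5) = -2.0848…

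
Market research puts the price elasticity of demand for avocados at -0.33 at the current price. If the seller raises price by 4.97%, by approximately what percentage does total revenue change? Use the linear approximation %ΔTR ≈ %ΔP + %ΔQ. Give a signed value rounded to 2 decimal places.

+3.33%

%ΔQ ≈ Ed × %ΔP = (-0.33) × (+4.97%) = -1.6401%
%ΔTR ≈ %ΔP + %ΔQ = (+4.97%) + (-1.6401%) = +3.3299%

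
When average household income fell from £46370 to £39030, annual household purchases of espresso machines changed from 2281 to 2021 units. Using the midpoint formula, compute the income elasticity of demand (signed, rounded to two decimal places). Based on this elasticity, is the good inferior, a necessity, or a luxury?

0.70; necessity

%ΔQ = (2021 − 2281)/[( 2281 + 2021)/2] = -260/2151 = -0.120874…
%ΔIncome = (39030 − 46370)/[( 46370 + 39030)/2] = -7340/42700 = -0.171896…
E_income = (-260/2151) / (-7340/42700) = 0.7031…
0 < E_income < 1 ⇒ normal good, necessity.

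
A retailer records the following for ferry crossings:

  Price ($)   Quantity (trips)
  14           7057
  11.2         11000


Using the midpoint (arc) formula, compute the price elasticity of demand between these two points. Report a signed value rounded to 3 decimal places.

%ΔQ = (11000 − 7057) / [(7057 + 11000)/2] = 3943/9028.5 = 0.436728…
%ΔP = (11.2 − 14) / [(14 + 11.2)/2] = -2.8/12.6 = -0.222222…
Arc Ed = %ΔQ / %ΔP = (3943/9028.5) / (-2.8/12.6) = -1.96527…

-1.965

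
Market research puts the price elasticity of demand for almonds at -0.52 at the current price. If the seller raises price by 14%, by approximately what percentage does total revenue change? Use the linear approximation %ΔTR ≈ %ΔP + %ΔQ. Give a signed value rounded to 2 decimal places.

%ΔQ ≈ Ed × %ΔP = (-0.52) × (+14%) = -7.2800%
%ΔTR ≈ %ΔP + %ΔQ = (+14%) + (-7.2800%) = +6.7200%

+6.72%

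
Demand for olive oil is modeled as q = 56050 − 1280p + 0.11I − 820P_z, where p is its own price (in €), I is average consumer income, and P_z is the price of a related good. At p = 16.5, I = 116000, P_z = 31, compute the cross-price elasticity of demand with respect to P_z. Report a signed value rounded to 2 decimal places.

-1.14

At the given values, q = 56050 − 1280(16.5) + 0.11(116000) − 820(31) = 22270.
∂q/∂P_z = -820.
E = (-820) × (31/22270) = -1.1414…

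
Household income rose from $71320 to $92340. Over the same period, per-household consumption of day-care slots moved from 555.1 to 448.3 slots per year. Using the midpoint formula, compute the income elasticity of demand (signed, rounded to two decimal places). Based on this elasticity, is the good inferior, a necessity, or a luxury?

%ΔQ = (448.3 − 555.1)/[( 555.1 + 448.3)/2] = -106.8/501.7 = -0.212876…
%ΔIncome = (92340 − 71320)/[( 71320 + 92340)/2] = 21020/81830 = 0.256874…
E_income = (-106.8/501.7) / (21020/81830) = -0.8287…
E_income < 0 ⇒ inferior good.

-0.83; inferior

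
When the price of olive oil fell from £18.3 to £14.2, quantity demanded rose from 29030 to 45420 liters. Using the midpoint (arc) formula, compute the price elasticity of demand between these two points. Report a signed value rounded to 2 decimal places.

-1.75

%ΔQ = (45420 − 29030) / [(29030 + 45420)/2] = 16390/37225 = 0.440295…
%ΔP = (14.2 − 18.3) / [(18.3 + 14.2)/2] = -4.1/16.25 = -0.252307…
Arc Ed = %ΔQ / %ΔP = (16390/37225) / (-4.1/16.25) = -1.7450…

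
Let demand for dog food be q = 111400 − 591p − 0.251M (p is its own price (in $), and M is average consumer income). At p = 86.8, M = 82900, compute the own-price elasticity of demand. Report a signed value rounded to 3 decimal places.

-1.306

At the given values, q = 111400 − 591(86.8) − 0.251(82900) = 39293.3.
∂q/∂p = −591.
E = (-591) × (86.8/39293.3) = -1.30553…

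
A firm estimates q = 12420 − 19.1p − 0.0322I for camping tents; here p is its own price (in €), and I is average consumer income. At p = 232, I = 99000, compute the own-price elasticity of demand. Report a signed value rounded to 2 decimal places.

At the given values, q = 12420 − 19.1(232) − 0.0322(99000) = 4801.
∂q/∂p = −19.1.
E = (-19.1) × (232/4801) = -0.9229…

-0.92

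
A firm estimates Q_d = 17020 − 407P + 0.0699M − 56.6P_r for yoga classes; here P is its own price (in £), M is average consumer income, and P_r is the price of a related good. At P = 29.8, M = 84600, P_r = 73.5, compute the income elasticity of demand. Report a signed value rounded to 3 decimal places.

0.890

At the given values, Q_d = 17020 − 407(29.8) + 0.0699(84600) − 56.6(73.5) = 6644.84.
∂Q_d/∂M = 0.0699.
E = (0.0699) × (84600/6644.84) = 0.88994…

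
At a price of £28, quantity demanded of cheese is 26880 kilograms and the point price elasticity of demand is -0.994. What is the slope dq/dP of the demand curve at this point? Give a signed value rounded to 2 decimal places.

-954.24

Ed = (dq/dP)·(P/q) ⇒ dq/dP = Ed·q/P = (-0.994)·26880/28 = -954.24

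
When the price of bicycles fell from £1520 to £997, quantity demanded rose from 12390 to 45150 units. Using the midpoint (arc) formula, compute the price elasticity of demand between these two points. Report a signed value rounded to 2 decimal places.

%ΔQ = (45150 − 12390) / [(12390 + 45150)/2] = 32760/28770 = 1.138686…
%ΔP = (997 − 1520) / [(1520 + 997)/2] = -523/1258.5 = -0.415574…
Arc Ed = %ΔQ / %ΔP = (32760/28770) / (-523/1258.5) = -2.7400…

-2.74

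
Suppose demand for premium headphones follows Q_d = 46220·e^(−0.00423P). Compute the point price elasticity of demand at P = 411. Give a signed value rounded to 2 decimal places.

-1.74

dQ_d/dP = −0.00423·Q_d = -34.3666. At P = 411, Q_d = 8124.49.
Ed = (dQ_d/dP)·(P/Q_d) = (-34.3666) × (411/8124.49) = -1.7385…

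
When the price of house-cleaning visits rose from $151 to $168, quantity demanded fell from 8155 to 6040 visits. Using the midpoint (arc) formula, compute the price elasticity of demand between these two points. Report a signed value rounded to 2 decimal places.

-2.80

%ΔQ = (6040 − 8155) / [(8155 + 6040)/2] = -2115/7097.5 = -0.297992…
%ΔP = (168 − 151) / [(151 + 168)/2] = 17/159.5 = 0.106583…
Arc Ed = %ΔQ / %ΔP = (-2115/7097.5) / (17/159.5) = -2.7958…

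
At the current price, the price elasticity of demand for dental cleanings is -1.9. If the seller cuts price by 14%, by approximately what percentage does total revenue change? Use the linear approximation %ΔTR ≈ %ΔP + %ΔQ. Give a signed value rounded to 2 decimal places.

%ΔQ ≈ Ed × %ΔP = (-1.9) × (-14%) = +26.6000%
%ΔTR ≈ %ΔP + %ΔQ = (-14%) + (+26.6000%) = +12.6000%

+12.60%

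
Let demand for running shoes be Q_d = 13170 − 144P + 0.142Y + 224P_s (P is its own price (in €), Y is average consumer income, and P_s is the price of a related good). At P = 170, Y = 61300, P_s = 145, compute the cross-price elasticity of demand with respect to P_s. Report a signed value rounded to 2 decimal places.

1.09

At the given values, Q_d = 13170 − 144(170) + 0.142(61300) + 224(145) = 29874.6.
∂Q_d/∂P_s = 224.
E = (224) × (145/29874.6) = 1.0872…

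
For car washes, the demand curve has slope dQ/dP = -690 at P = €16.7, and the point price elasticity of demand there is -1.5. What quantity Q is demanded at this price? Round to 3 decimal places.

7682.000

Ed = (dQ/dP)·(P/Q) ⇒ Q = (dQ/dP)·P/Ed = (-690)·16.7/(-1.5) = 7682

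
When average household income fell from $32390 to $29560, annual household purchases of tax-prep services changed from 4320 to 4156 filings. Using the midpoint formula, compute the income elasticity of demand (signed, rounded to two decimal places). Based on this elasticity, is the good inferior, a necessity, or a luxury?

%ΔQ = (4156 − 4320)/[( 4320 + 4156)/2] = -164/4238 = -0.038697…
%ΔIncome = (29560 − 32390)/[( 32390 + 29560)/2] = -2830/30975 = -0.091364…
E_income = (-164/4238) / (-2830/30975) = 0.4235…
0 < E_income < 1 ⇒ normal good, necessity.

0.42; necessity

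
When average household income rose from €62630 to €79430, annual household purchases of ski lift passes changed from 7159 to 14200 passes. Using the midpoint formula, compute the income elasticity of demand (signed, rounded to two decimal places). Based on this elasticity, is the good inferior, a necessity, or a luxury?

%ΔQ = (14200 − 7159)/[( 7159 + 14200)/2] = 7041/10679.5 = 0.659300…
%ΔIncome = (79430 − 62630)/[( 62630 + 79430)/2] = 16800/71030 = 0.236519…
E_income = (7041/10679.5) / (16800/71030) = 2.7875…
E_income > 1 ⇒ normal good, luxury.

2.79; luxury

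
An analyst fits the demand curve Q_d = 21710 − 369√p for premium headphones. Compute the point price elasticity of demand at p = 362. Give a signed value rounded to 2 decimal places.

dQ_d/dp = −369/(2√p) = -9.6971. At p = 362, Q_d = 14689.3.
Ed = (dQ_d/dp)·(p/Q_d) = (-9.6971) × (362/14689.3) = -0.2389…

-0.24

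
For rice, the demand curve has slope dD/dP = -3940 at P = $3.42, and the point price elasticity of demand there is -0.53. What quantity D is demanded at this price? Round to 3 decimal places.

Ed = (dD/dP)·(P/D) ⇒ D = (dD/dP)·P/Ed = (-3940)·3.42/(-0.53) = 25424.15094…

25424.151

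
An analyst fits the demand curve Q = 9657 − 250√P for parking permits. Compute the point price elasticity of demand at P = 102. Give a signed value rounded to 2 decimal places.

dQ/dP = −250/(2√P) = -12.3768. At P = 102, Q = 7132.12.
Ed = (dQ/dP)·(P/Q) = (-12.3768) × (102/7132.12) = -0.1770…

-0.18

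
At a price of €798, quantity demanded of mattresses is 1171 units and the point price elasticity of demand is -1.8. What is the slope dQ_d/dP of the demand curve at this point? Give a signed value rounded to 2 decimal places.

Ed = (dQ_d/dP)·(P/Q_d) ⇒ dQ_d/dP = Ed·Q_d/P = (-1.8)·1171/798 = -2.6413…

-2.64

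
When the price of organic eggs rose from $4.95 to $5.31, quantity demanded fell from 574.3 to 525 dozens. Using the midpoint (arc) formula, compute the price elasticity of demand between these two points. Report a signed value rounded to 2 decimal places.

%ΔQ = (525 − 574.3) / [(574.3 + 525)/2] = -49.3/549.65 = -0.089693…
%ΔP = (5.31 − 4.95) / [(4.95 + 5.31)/2] = 0.36/5.13 = 0.070175…
Arc Ed = %ΔQ / %ΔP = (-49.3/549.65) / (0.36/5.13) = -1.2781…

-1.28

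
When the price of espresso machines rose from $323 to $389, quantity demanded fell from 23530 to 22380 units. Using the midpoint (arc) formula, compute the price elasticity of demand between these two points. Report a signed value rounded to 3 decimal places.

-0.270

%ΔQ = (22380 − 23530) / [(23530 + 22380)/2] = -1150/22955 = -0.050098…
%ΔP = (389 − 323) / [(323 + 389)/2] = 66/356 = 0.185393…
Arc Ed = %ΔQ / %ΔP = (-1150/22955) / (66/356) = -0.27022…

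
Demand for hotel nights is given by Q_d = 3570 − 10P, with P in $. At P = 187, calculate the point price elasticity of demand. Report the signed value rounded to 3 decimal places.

dQ_d/dP = −10. At P = 187, Q_d = 3570 − 10(187) = 1700.
Ed = (dQ_d/dP)·(P/Q_d) = −10 × (187/1700) = -1.1

-1.100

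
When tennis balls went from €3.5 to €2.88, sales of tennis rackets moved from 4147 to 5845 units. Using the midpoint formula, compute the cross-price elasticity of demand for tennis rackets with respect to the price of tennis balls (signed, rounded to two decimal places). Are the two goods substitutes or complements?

-1.75; complements

%ΔQ_{tennis rackets} = (5845 − 4147)/avg = 1698/4996 = 0.339871…
%ΔP_{tennis balls} = (2.88 − 3.5)/avg = -0.62/3.19 = -0.194357…
E_cross = (1698/4996) / (-0.62/3.19) = -1.7486…
E_cross < 0 ⇒ the goods are complements.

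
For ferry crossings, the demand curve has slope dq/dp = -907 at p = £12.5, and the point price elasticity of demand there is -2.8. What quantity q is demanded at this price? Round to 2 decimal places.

Ed = (dq/dp)·(p/q) ⇒ q = (dq/dp)·p/Ed = (-907)·12.5/(-2.8) = 4049.1071…

4049.11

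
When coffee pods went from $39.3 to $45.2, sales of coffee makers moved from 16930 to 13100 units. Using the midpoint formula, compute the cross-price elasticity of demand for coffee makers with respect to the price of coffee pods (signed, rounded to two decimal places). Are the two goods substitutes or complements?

%ΔQ_{coffee makers} = (13100 − 16930)/avg = -3830/15015 = -0.255078…
%ΔP_{coffee pods} = (45.2 − 39.3)/avg = 5.9/42.25 = 0.139644…
E_cross = (-3830/15015) / (5.9/42.25) = -1.8266…
E_cross < 0 ⇒ the goods are complements.

-1.83; complements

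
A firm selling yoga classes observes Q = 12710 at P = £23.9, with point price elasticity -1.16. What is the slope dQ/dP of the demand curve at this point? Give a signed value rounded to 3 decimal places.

-616.887

Ed = (dQ/dP)·(P/Q) ⇒ dQ/dP = Ed·Q/P = (-1.16)·12710/23.9 = -616.88702…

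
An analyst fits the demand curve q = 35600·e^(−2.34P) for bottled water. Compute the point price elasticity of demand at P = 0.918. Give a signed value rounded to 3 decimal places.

dq/dP = −2.34·q = -9721.86. At P = 0.918, q = 4154.64.
Ed = (dq/dP)·(P/q) = (-9721.86) × (0.918/4154.64) = -2.14812

-2.148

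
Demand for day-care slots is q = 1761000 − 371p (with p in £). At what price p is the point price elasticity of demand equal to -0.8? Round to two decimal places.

Ed = −371p/(1761000 − 371p). Set this equal to -0.8:
371p = 0.8·(1761000 − 371p) ⇒ 371p(1 + 0.8) = 0.8·1761000
p = 0.8·1761000 / (371·1.8) = 2109.6136…

2109.61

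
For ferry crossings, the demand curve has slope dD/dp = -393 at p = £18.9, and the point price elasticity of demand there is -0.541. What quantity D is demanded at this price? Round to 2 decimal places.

13729.57

Ed = (dD/dp)·(p/D) ⇒ D = (dD/dp)·p/Ed = (-393)·18.9/(-0.541) = 13729.5748…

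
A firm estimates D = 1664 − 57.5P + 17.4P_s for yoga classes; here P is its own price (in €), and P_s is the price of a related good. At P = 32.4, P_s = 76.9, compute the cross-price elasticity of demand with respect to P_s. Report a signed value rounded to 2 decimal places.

1.17

At the given values, D = 1664 − 57.5(32.4) + 17.4(76.9) = 1139.06.
∂D/∂P_s = 17.4.
E = (17.4) × (76.9/1139.06) = 1.1747…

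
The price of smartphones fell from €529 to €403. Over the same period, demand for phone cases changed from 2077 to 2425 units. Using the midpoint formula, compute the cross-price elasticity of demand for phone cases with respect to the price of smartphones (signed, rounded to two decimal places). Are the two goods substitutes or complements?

%ΔQ_{phone cases} = (2425 − 2077)/avg = 348/2251 = 0.154597…
%ΔP_{smartphones} = (403 − 529)/avg = -126/466 = -0.270386…
E_cross = (348/2251) / (-126/466) = -0.5717…
E_cross < 0 ⇒ the goods are complements.

-0.57; complements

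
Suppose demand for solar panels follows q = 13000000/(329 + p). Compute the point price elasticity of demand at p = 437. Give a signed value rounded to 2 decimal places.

dq/dp = −13000000/(329 + p)² = -22.1557. At p = 437, q = 16971.3.
Ed = (dq/dp)·(p/q) = (-22.1557) × (437/16971.3) = -0.5704…

-0.57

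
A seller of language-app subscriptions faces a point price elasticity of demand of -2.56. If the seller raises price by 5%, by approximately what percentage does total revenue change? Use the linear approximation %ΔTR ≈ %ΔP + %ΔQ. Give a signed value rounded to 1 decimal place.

-7.8%

%ΔQ ≈ Ed × %ΔP = (-2.56) × (+5%) = -12.8000%
%ΔTR ≈ %ΔP + %ΔQ = (+5%) + (-12.8000%) = -7.8000%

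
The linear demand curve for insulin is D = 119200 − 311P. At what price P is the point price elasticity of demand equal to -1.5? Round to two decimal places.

229.97

Ed = −311P/(119200 − 311P). Set this equal to -1.5:
311P = 1.5·(119200 − 311P) ⇒ 311P(1 + 1.5) = 1.5·119200
P = 1.5·119200 / (311·2.5) = 229.9678…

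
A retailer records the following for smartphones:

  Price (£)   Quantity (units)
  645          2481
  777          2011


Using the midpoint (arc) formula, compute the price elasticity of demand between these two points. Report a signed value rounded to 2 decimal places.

%ΔQ = (2011 − 2481) / [(2481 + 2011)/2] = -470/2246 = -0.209260…
%ΔP = (777 − 645) / [(645 + 777)/2] = 132/711 = 0.185654…
Arc Ed = %ΔQ / %ΔP = (-470/2246) / (132/711) = -1.1271…

-1.13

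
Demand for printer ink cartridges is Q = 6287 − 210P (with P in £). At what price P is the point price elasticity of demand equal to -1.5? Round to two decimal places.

Ed = −210P/(6287 − 210P). Set this equal to -1.5:
210P = 1.5·(6287 − 210P) ⇒ 210P(1 + 1.5) = 1.5·6287
P = 1.5·6287 / (210·2.5) = 17.9628…

17.96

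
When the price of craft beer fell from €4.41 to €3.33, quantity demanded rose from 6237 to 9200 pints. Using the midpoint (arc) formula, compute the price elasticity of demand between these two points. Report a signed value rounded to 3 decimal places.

-1.376

%ΔQ = (9200 − 6237) / [(6237 + 9200)/2] = 2963/7718.5 = 0.383882…
%ΔP = (3.33 − 4.41) / [(4.41 + 3.33)/2] = -1.08/3.87 = -0.279069…
Arc Ed = %ΔQ / %ΔP = (2963/7718.5) / (-1.08/3.87) = -1.37558…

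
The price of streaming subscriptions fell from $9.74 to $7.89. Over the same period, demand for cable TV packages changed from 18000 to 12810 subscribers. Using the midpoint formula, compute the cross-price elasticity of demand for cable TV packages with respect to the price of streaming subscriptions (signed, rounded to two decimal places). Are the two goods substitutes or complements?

1.61; substitutes

%ΔQ_{cable TV packages} = (12810 − 18000)/avg = -5190/15405 = -0.336903…
%ΔP_{streaming subscriptions} = (7.89 − 9.74)/avg = -1.85/8.815 = -0.209869…
E_cross = (-5190/15405) / (-1.85/8.815) = 1.6053…
E_cross > 0 ⇒ the goods are substitutes.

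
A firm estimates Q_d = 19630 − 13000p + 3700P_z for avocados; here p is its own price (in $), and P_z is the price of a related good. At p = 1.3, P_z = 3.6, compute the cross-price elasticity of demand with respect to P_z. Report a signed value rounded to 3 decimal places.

At the given values, Q_d = 19630 − 13000(1.3) + 3700(3.6) = 16050.
∂Q_d/∂P_z = 3700.
E = (3700) × (3.6/16050) = 0.82990…

0.830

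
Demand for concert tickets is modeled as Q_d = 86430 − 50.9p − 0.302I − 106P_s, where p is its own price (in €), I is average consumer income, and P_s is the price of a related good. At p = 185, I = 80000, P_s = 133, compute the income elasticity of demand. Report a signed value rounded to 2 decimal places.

At the given values, Q_d = 86430 − 50.9(185) − 0.302(80000) − 106(133) = 38755.5.
∂Q_d/∂I = -0.302.
E = (-0.302) × (80000/38755.5) = -0.6233…

-0.62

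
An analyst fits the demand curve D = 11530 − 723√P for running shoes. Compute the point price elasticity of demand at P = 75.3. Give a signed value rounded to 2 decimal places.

-0.60

dD/dP = −723/(2√P) = -41.6592. At P = 75.3, D = 5256.13.
Ed = (dD/dP)·(P/D) = (-41.6592) × (75.3/5256.13) = -0.5968…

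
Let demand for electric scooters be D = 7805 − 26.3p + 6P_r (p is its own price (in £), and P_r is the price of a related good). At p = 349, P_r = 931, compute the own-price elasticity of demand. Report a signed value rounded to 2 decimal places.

At the given values, D = 7805 − 26.3(349) + 6(931) = 4212.3.
∂D/∂p = −26.3.
E = (-26.3) × (349/4212.3) = -2.1790…

-2.18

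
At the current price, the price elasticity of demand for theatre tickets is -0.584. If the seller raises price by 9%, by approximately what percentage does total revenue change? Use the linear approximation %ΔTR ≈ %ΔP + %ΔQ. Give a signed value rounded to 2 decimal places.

+3.74%

%ΔQ ≈ Ed × %ΔP = (-0.584) × (+9%) = -5.2560%
%ΔTR ≈ %ΔP + %ΔQ = (+9%) + (-5.2560%) = +3.7440%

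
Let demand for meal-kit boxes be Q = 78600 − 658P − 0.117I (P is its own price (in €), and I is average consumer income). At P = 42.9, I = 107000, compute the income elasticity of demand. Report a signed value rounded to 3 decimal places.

At the given values, Q = 78600 − 658(42.9) − 0.117(107000) = 37852.8.
∂Q/∂I = -0.117.
E = (-0.117) × (107000/37852.8) = -0.33072…

-0.331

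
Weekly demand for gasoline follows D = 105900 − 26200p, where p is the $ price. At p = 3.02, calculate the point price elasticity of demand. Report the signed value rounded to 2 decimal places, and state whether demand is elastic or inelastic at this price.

dD/dp = −26200. At p = 3.02, D = 105900 − 26200(3.02) = 26776.
Ed = (dD/dp)·(p/D) = −26200 × (3.02/26776) = -2.9550…
|Ed| = 2.96 > 1, so demand is elastic.

-2.96; elastic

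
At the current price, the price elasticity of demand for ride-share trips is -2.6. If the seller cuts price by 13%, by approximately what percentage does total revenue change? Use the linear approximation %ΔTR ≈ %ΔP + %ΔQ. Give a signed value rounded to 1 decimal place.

+20.8%

%ΔQ ≈ Ed × %ΔP = (-2.6) × (-13%) = +33.8000%
%ΔTR ≈ %ΔP + %ΔQ = (-13%) + (+33.8000%) = +20.8000%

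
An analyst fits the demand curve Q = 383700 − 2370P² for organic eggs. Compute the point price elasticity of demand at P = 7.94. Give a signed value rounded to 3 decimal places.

-1.275

dQ/dP = −2·2370·P = -37635.6. At P = 7.94, Q = 234286.668.
Ed = (dQ/dP)·(P/Q) = (-37635.6) × (7.94/234286.668) = -1.27547…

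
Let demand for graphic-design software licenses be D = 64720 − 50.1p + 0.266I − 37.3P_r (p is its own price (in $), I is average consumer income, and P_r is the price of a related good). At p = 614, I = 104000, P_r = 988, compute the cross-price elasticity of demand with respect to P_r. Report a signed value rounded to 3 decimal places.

-1.488

At the given values, D = 64720 − 50.1(614) + 0.266(104000) − 37.3(988) = 24770.2.
∂D/∂P_r = -37.3.
E = (-37.3) × (988/24770.2) = -1.48777…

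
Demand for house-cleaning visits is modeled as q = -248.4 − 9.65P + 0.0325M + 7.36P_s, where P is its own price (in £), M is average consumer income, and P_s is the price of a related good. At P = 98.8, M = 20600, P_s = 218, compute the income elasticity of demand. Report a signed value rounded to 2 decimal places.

0.62

At the given values, q = -248.4 − 9.65(98.8) + 0.0325(20600) + 7.36(218) = 1072.16.
∂q/∂M = 0.0325.
E = (0.0325) × (20600/1072.16) = 0.6244…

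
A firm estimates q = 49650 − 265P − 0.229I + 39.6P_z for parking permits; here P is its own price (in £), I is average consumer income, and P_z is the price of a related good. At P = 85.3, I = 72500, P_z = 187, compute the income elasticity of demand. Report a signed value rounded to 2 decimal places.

At the given values, q = 49650 − 265(85.3) − 0.229(72500) + 39.6(187) = 17848.2.
∂q/∂I = -0.229.
E = (-0.229) × (72500/17848.2) = -0.9302…

-0.93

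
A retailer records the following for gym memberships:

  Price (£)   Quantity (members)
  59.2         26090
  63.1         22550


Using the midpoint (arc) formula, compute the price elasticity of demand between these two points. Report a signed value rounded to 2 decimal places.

-2.28

%ΔQ = (22550 − 26090) / [(26090 + 22550)/2] = -3540/24320 = -0.145559…
%ΔP = (63.1 − 59.2) / [(59.2 + 63.1)/2] = 3.9/61.15 = 0.063777…
Arc Ed = %ΔQ / %ΔP = (-3540/24320) / (3.9/61.15) = -2.2822…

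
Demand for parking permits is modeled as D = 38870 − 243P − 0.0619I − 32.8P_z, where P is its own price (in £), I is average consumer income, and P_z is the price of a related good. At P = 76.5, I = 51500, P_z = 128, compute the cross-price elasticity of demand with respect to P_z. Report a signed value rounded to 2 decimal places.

-0.33

At the given values, D = 38870 − 243(76.5) − 0.0619(51500) − 32.8(128) = 12894.25.
∂D/∂P_z = -32.8.
E = (-32.8) × (128/12894.25) = -0.3256…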